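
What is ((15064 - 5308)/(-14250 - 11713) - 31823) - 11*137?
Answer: -865356546/25963 ≈ -33330.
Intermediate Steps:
((15064 - 5308)/(-14250 - 11713) - 31823) - 11*137 = (9756/(-25963) - 31823) - 1507 = (9756*(-1/25963) - 31823) - 1507 = (-9756/25963 - 31823) - 1507 = -826230305/25963 - 1507 = -865356546/25963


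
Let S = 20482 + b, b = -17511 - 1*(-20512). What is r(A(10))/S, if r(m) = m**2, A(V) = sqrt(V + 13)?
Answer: 1/1021 ≈ 0.00097943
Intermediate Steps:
b = 3001 (b = -17511 + 20512 = 3001)
A(V) = sqrt(13 + V)
S = 23483 (S = 20482 + 3001 = 23483)
r(A(10))/S = (sqrt(13 + 10))**2/23483 = (sqrt(23))**2*(1/23483) = 23*(1/23483) = 1/1021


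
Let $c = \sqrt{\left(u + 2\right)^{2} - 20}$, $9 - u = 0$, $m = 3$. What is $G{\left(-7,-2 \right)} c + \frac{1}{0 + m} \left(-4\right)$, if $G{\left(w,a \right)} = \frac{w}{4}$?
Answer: $- \frac{4}{3} - \frac{7 \sqrt{101}}{4} \approx -18.921$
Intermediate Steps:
$u = 9$ ($u = 9 - 0 = 9 + 0 = 9$)
$G{\left(w,a \right)} = \frac{w}{4}$ ($G{\left(w,a \right)} = w \frac{1}{4} = \frac{w}{4}$)
$c = \sqrt{101}$ ($c = \sqrt{\left(9 + 2\right)^{2} - 20} = \sqrt{11^{2} - 20} = \sqrt{121 - 20} = \sqrt{101} \approx 10.05$)
$G{\left(-7,-2 \right)} c + \frac{1}{0 + m} \left(-4\right) = \frac{1}{4} \left(-7\right) \sqrt{101} + \frac{1}{0 + 3} \left(-4\right) = - \frac{7 \sqrt{101}}{4} + \frac{1}{3} \left(-4\right) = - \frac{7 \sqrt{101}}{4} - \frac{4}{3} = - \frac{4}{3} - \frac{7 \sqrt{101}}{4}$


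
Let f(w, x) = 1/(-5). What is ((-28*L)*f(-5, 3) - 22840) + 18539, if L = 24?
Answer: -20833/5 ≈ -4166.6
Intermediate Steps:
f(w, x) = -1/5
((-28*L)*f(-5, 3) - 22840) + 18539 = (-28*24*(-1/5) - 22840) + 18539 = (-672*(-1/5) - 22840) + 18539 = (672/5 - 22840) + 18539 = -113528/5 + 18539 = -20833/5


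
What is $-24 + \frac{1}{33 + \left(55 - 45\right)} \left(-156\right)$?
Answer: $- \frac{1188}{43} \approx -27.628$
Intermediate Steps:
$-24 + \frac{1}{33 + \left(55 - 45\right)} \left(-156\right) = -24 + \frac{1}{33 + 10} \left(-156\right) = -24 + \frac{1}{43} \left(-156\right) = -24 - \frac{156}{43} = - \frac{1188}{43}$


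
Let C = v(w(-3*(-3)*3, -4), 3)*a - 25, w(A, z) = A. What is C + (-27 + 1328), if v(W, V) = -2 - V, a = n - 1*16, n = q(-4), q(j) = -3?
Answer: 1371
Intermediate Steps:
n = -3
a = -19 (a = -3 - 1*16 = -3 - 16 = -19)
C = 70 (C = (-2 - 1*3)*(-19) - 25 = (-2 - 3)*(-19) - 25 = -5*(-19) - 25 = 95 - 25 = 70)
C + (-27 + 1328) = 70 + (-27 + 1328) = 70 + 1301 = 1371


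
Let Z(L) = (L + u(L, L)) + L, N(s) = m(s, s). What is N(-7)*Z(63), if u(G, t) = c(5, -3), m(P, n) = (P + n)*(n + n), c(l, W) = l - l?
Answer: 24696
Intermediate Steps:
c(l, W) = 0
m(P, n) = 2*n*(P + n) (m(P, n) = (P + n)*(2*n) = 2*n*(P + n))
N(s) = 4*s² (N(s) = 2*s*(s + s) = 2*s*(2*s) = 4*s²)
u(G, t) = 0
Z(L) = 2*L (Z(L) = (L + 0) + L = L + L = 2*L)
N(-7)*Z(63) = (4*(-7)²)*(2*63) = (4*49)*126 = 196*126 = 24696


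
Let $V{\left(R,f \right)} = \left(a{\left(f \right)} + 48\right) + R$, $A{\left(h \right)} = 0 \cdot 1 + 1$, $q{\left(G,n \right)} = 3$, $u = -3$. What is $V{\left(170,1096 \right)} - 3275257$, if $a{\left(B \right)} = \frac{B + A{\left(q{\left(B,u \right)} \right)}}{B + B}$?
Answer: $- \frac{7178884391}{2192} \approx -3.275 \cdot 10^{6}$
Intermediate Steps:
$A{\left(h \right)} = 1$ ($A{\left(h \right)} = 0 + 1 = 1$)
$a{\left(B \right)} = \frac{1 + B}{2 B}$ ($a{\left(B \right)} = \frac{B + 1}{B + B} = \frac{1 + B}{2 B}$)
$V{\left(R,f \right)} = 48 + R + \frac{1 + f}{2 f}$ ($V{\left(R,f \right)} = \left(\frac{1 + f}{2 f} + 48\right) + R = \left(48 + \frac{1 + f}{2 f}\right) + R = 48 + R + \frac{1 + f}{2 f}$)
$V{\left(170,1096 \right)} - 3275257 = \left(\frac{97}{2} + 170 + \frac{1}{2 \cdot 1096}\right) - 3275257 = \left(\frac{97}{2} + 170 + \frac{1}{2} \cdot \frac{1}{1096}\right) - 3275257 = \left(\frac{97}{2} + 170 + \frac{1}{2192}\right) - 3275257 = \frac{478953}{2192} - 3275257 = - \frac{7178884391}{2192}$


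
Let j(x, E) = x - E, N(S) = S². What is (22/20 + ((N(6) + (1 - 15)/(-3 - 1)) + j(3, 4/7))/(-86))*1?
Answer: 3687/6020 ≈ 0.61246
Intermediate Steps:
(22/20 + ((N(6) + (1 - 15)/(-3 - 1)) + j(3, 4/7))/(-86))*1 = (22/20 + ((6² + (1 - 15)/(-3 - 1)) + (3 - 4/7))/(-86))*1 = (22*(1/20) + ((36 - 14/(-4)) + (3 - 4/7))*(-1/86))*1 = (11/10 + ((36 - 14*(-¼)) + (3 - 1*4/7))*(-1/86))*1 = (11/10 + ((36 + 7/2) + (3 - 4/7))*(-1/86))*1 = (11/10 + (79/2 + 17/7)*(-1/86))*1 = (11/10 + (587/14)*(-1/86))*1 = (11/10 - 587/1204)*1 = (3687/6020)*1 = 3687/6020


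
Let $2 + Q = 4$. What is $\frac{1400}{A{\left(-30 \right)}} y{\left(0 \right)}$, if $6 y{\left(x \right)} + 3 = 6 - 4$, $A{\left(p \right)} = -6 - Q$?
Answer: $\frac{175}{6} \approx 29.167$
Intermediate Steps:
$Q = 2$ ($Q = -2 + 4 = 2$)
$A{\left(p \right)} = -8$ ($A{\left(p \right)} = -6 - 2 = -8$)
$y{\left(x \right)} = - \frac{1}{6}$ ($y{\left(x \right)} = - \frac{1}{2} + \frac{6 - 4}{6} = - \frac{1}{2} + \frac{1}{6} \cdot 2 = - \frac{1}{2} + \frac{1}{3} = - \frac{1}{6}$)
$\frac{1400}{A{\left(-30 \right)}} y{\left(0 \right)} = \frac{1400}{-8} \left(- \frac{1}{6}\right) = 1400 \left(- \frac{1}{8}\right) \left(- \frac{1}{6}\right) = \left(-175\right) \left(- \frac{1}{6}\right) = \frac{175}{6}$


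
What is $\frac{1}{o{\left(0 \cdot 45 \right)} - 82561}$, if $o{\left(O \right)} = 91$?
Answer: $- \frac{1}{82470} \approx -1.2126 \cdot 10^{-5}$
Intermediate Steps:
$\frac{1}{o{\left(0 \cdot 45 \right)} - 82561} = \frac{1}{91 - 82561} = \frac{1}{-82470} = - \frac{1}{82470}$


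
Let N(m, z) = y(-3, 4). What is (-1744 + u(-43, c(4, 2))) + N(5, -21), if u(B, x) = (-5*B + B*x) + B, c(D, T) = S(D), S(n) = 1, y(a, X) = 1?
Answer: -1614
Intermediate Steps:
N(m, z) = 1
c(D, T) = 1
u(B, x) = -4*B + B*x
(-1744 + u(-43, c(4, 2))) + N(5, -21) = (-1744 - 43*(-4 + 1)) + 1 = (-1744 - 43*(-3)) + 1 = (-1744 + 129) + 1 = -1615 + 1 = -1614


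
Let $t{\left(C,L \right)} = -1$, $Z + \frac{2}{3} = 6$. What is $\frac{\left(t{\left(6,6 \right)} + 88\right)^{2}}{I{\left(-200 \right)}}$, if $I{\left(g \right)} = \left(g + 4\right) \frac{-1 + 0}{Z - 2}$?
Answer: $\frac{12615}{98} \approx 128.72$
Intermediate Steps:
$Z = \frac{16}{3}$ ($Z = - \frac{2}{3} + 6 = \frac{16}{3} \approx 5.3333$)
$I{\left(g \right)} = - \frac{6}{5} - \frac{3 g}{10}$ ($I{\left(g \right)} = \left(g + 4\right) \frac{-1 + 0}{\frac{16}{3} - 2} = \left(4 + g\right) \left(- \frac{1}{\frac{10}{3}}\right) = \left(4 + g\right) \left(\left(-1\right) \frac{3}{10}\right) = \left(4 + g\right) \left(- \frac{3}{10}\right) = - \frac{6}{5} - \frac{3 g}{10}$)
$\frac{\left(t{\left(6,6 \right)} + 88\right)^{2}}{I{\left(-200 \right)}} = \frac{\left(-1 + 88\right)^{2}}{- \frac{6}{5} - -60} = \frac{87^{2}}{- \frac{6}{5} + 60} = \frac{7569}{\frac{294}{5}} = 7569 \cdot \frac{5}{294} = \frac{12615}{98}$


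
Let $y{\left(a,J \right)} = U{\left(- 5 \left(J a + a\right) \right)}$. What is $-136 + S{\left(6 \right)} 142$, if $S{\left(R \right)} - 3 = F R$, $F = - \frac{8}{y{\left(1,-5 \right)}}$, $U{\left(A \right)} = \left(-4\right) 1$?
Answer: $1994$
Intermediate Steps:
$U{\left(A \right)} = -4$
$y{\left(a,J \right)} = -4$
$F = 2$ ($F = - \frac{8}{-4} = \left(-8\right) \left(- \frac{1}{4}\right) = 2$)
$S{\left(R \right)} = 3 + 2 R$
$-136 + S{\left(6 \right)} 142 = -136 + \left(3 + 2 \cdot 6\right) 142 = -136 + \left(3 + 12\right) 142 = -136 + 15 \cdot 142 = -136 + 2130 = 1994$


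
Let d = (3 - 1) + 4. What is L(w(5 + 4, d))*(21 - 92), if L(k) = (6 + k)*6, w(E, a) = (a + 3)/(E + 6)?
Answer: -14058/5 ≈ -2811.6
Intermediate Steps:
d = 6 (d = 2 + 4 = 6)
w(E, a) = (3 + a)/(6 + E)
L(k) = 36 + 6*k
L(w(5 + 4, d))*(21 - 92) = (36 + 6*((3 + 6)/(6 + (5 + 4))))*(21 - 92) = (36 + 6*(9/(6 + 9)))*(-71) = (36 + 6*(9/15))*(-71) = (36 + 6*((1/15)*9))*(-71) = (36 + 6*(⅗))*(-71) = (36 + 18/5)*(-71) = (198/5)*(-71) = -14058/5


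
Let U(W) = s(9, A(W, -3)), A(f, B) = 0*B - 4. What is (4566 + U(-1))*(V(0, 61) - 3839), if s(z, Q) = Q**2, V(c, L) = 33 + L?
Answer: -17159590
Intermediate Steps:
A(f, B) = -4 (A(f, B) = 0 - 4 = -4)
U(W) = 16 (U(W) = (-4)**2 = 16)
(4566 + U(-1))*(V(0, 61) - 3839) = (4566 + 16)*((33 + 61) - 3839) = 4582*(94 - 3839) = 4582*(-3745) = -17159590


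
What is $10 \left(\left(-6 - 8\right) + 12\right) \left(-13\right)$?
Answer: $260$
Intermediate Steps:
$10 \left(\left(-6 - 8\right) + 12\right) \left(-13\right) = 10 \left(-14 + 12\right) \left(-13\right) = 10 \left(-2\right) \left(-13\right) = \left(-20\right) \left(-13\right) = 260$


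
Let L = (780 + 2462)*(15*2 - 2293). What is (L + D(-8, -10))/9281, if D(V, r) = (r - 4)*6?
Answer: -7336730/9281 ≈ -790.51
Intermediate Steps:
L = -7336646 (L = 3242*(30 - 2293) = 3242*(-2263) = -7336646)
D(V, r) = -24 + 6*r (D(V, r) = (-4 + r)*6 = -24 + 6*r)
(L + D(-8, -10))/9281 = (-7336646 + (-24 + 6*(-10)))/9281 = (-7336646 + (-24 - 60))*(1/9281) = (-7336646 - 84)*(1/9281) = -7336730*1/9281 = -7336730/9281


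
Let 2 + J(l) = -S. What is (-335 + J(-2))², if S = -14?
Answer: 104329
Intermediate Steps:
J(l) = 12 (J(l) = -2 - 1*(-14) = -2 + 14 = 12)
(-335 + J(-2))² = (-335 + 12)² = (-323)² = 104329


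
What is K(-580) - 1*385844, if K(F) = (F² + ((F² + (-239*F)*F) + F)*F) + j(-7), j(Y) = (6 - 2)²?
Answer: 46436942972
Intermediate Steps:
j(Y) = 16 (j(Y) = 4² = 16)
K(F) = 16 + F² + F*(F - 238*F²) (K(F) = (F² + ((F² + (-239*F)*F) + F)*F) + 16 = (F² + ((F² - 239*F²) + F)*F) + 16 = (F² + (-238*F² + F)*F) + 16 = (F² + (F - 238*F²)*F) + 16 = (F² + F*(F - 238*F²)) + 16 = 16 + F² + F*(F - 238*F²))
K(-580) - 1*385844 = (16 - 238*(-580)³ + 2*(-580)²) - 1*385844 = (16 - 238*(-195112000) + 2*336400) - 385844 = (16 + 46436656000 + 672800) - 385844 = 46437328816 - 385844 = 46436942972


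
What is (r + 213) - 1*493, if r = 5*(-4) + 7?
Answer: -293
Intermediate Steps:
r = -13 (r = -20 + 7 = -13)
(r + 213) - 1*493 = (-13 + 213) - 1*493 = 200 - 493 = -293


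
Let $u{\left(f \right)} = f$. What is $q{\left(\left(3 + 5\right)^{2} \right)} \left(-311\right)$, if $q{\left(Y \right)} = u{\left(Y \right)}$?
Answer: $-19904$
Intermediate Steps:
$q{\left(Y \right)} = Y$
$q{\left(\left(3 + 5\right)^{2} \right)} \left(-311\right) = \left(3 + 5\right)^{2} \left(-311\right) = 8^{2} \left(-311\right) = 64 \left(-311\right) = -19904$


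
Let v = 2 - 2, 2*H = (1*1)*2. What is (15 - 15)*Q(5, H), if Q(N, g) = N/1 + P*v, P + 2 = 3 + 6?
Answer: 0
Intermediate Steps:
H = 1 (H = ((1*1)*2)/2 = (1*2)/2 = (1/2)*2 = 1)
v = 0
P = 7 (P = -2 + (3 + 6) = -2 + 9 = 7)
Q(N, g) = N (Q(N, g) = N/1 + 7*0 = N*1 + 0 = N + 0 = N)
(15 - 15)*Q(5, H) = (15 - 15)*5 = 0*5 = 0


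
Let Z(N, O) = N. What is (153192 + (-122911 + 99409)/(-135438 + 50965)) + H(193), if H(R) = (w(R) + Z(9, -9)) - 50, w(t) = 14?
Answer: 12938330547/84473 ≈ 1.5317e+5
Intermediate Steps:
H(R) = -27 (H(R) = (14 + 9) - 50 = 23 - 50 = -27)
(153192 + (-122911 + 99409)/(-135438 + 50965)) + H(193) = (153192 + (-122911 + 99409)/(-135438 + 50965)) - 27 = (153192 - 23502/(-84473)) - 27 = (153192 - 23502*(-1/84473)) - 27 = (153192 + 23502/84473) - 27 = 12940611318/84473 - 27 = 12938330547/84473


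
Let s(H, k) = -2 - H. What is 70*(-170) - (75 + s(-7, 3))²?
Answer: -18300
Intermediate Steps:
70*(-170) - (75 + s(-7, 3))² = 70*(-170) - (75 + (-2 - 1*(-7)))² = -11900 - (75 + (-2 + 7))² = -11900 - (75 + 5)² = -11900 - 1*80² = -11900 - 1*6400 = -11900 - 6400 = -18300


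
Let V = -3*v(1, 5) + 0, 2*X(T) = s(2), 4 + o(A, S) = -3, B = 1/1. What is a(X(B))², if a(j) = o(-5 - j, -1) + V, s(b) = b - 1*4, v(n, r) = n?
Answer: 100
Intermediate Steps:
B = 1 (B = 1*1 = 1)
o(A, S) = -7 (o(A, S) = -4 - 3 = -7)
s(b) = -4 + b (s(b) = b - 4 = -4 + b)
X(T) = -1 (X(T) = (-4 + 2)/2 = (½)*(-2) = -1)
V = -3 (V = -3*1 + 0 = -3 + 0 = -3)
a(j) = -10 (a(j) = -7 - 3 = -10)
a(X(B))² = (-10)² = 100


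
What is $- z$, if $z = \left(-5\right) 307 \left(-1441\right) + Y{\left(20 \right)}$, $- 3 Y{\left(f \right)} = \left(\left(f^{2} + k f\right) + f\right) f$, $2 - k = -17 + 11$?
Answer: $- \frac{6624205}{3} \approx -2.2081 \cdot 10^{6}$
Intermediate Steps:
$k = 8$ ($k = 2 - \left(-17 + 11\right) = 2 - -6 = 2 + 6 = 8$)
$Y{\left(f \right)} = - \frac{f \left(f^{2} + 9 f\right)}{3}$ ($Y{\left(f \right)} = - \frac{\left(\left(f^{2} + 8 f\right) + f\right) f}{3} = - \frac{\left(f^{2} + 9 f\right) f}{3} = - \frac{f \left(f^{2} + 9 f\right)}{3}$)
$z = \frac{6624205}{3}$ ($z = \left(-5\right) 307 \left(-1441\right) + \frac{20^{2} \left(-9 - 20\right)}{3} = \left(-1535\right) \left(-1441\right) + \frac{1}{3} \cdot 400 \left(-9 - 20\right) = 2211935 + \frac{1}{3} \cdot 400 \left(-29\right) = 2211935 - \frac{11600}{3} = \frac{6624205}{3} \approx 2.2081 \cdot 10^{6}$)
$- z = \left(-1\right) \frac{6624205}{3} = - \frac{6624205}{3}$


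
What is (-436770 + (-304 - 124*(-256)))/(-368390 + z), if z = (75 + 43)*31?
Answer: 202665/182366 ≈ 1.1113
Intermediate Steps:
z = 3658 (z = 118*31 = 3658)
(-436770 + (-304 - 124*(-256)))/(-368390 + z) = (-436770 + (-304 - 124*(-256)))/(-368390 + 3658) = (-436770 + (-304 + 31744))/(-364732) = (-436770 + 31440)*(-1/364732) = -405330*(-1/364732) = 202665/182366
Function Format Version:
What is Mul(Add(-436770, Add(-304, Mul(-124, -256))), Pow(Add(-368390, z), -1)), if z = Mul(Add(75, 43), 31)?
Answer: Rational(202665, 182366) ≈ 1.1113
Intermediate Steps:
z = 3658 (z = Mul(118, 31) = 3658)
Mul(Add(-436770, Add(-304, Mul(-124, -256))), Pow(Add(-368390, z), -1)) = Mul(Add(-436770, Add(-304, Mul(-124, -256))), Pow(Add(-368390, 3658), -1)) = Mul(Add(-436770, Add(-304, 31744)), Pow(-364732, -1)) = Mul(Add(-436770, 31440), Rational(-1, 364732)) = Mul(-405330, Rational(-1, 364732)) = Rational(202665, 182366)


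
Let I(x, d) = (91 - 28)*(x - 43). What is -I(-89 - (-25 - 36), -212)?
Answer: 4473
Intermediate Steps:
I(x, d) = -2709 + 63*x (I(x, d) = 63*(-43 + x) = -2709 + 63*x)
-I(-89 - (-25 - 36), -212) = -(-2709 + 63*(-89 - (-25 - 36))) = -(-2709 + 63*(-89 - 1*(-61))) = -(-2709 + 63*(-89 + 61)) = -(-2709 + 63*(-28)) = -(-2709 - 1764) = -1*(-4473) = 4473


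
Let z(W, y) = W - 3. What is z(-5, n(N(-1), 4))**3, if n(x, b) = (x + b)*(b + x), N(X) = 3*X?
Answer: -512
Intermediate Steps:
n(x, b) = (b + x)**2 (n(x, b) = (b + x)*(b + x) = (b + x)**2)
z(W, y) = -3 + W
z(-5, n(N(-1), 4))**3 = (-3 - 5)**3 = (-8)**3 = -512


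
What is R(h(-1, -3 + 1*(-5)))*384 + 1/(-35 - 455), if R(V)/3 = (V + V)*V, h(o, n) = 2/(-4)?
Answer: 282239/490 ≈ 576.00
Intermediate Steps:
h(o, n) = -½ (h(o, n) = 2*(-¼) = -½)
R(V) = 6*V² (R(V) = 3*((V + V)*V) = 3*((2*V)*V) = 3*(2*V²) = 6*V²)
R(h(-1, -3 + 1*(-5)))*384 + 1/(-35 - 455) = (6*(-½)²)*384 + 1/(-35 - 455) = (6*(¼))*384 + 1/(-490) = (3/2)*384 - 1/490 = 576 - 1/490 = 282239/490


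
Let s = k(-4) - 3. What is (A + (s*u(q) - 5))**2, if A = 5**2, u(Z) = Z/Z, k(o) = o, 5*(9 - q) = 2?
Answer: 169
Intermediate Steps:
q = 43/5 (q = 9 - 1/5*2 = 9 - 2/5 = 43/5 ≈ 8.6000)
u(Z) = 1
s = -7 (s = -4 - 3 = -7)
A = 25
(A + (s*u(q) - 5))**2 = (25 + (-7*1 - 5))**2 = (25 + (-7 - 5))**2 = (25 - 12)**2 = 13**2 = 169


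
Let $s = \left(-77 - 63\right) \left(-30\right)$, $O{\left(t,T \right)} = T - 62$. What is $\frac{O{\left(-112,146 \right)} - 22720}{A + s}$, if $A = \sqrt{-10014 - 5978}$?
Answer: $- \frac{11883900}{2206999} + \frac{5659 i \sqrt{3998}}{2206999} \approx -5.3846 + 0.16213 i$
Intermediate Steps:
$A = 2 i \sqrt{3998}$ ($A = \sqrt{-15992} = 2 i \sqrt{3998} \approx 126.46 i$)
$O{\left(t,T \right)} = -62 + T$
$s = 4200$ ($s = \left(-140\right) \left(-30\right) = 4200$)
$\frac{O{\left(-112,146 \right)} - 22720}{A + s} = \frac{\left(-62 + 146\right) - 22720}{2 i \sqrt{3998} + 4200} = \frac{84 - 22720}{4200 + 2 i \sqrt{3998}} = - \frac{22636}{4200 + 2 i \sqrt{3998}}$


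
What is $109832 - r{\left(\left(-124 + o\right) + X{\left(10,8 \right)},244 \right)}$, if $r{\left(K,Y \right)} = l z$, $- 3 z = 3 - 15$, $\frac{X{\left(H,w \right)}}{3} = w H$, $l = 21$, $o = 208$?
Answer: $109748$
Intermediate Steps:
$X{\left(H,w \right)} = 3 H w$ ($X{\left(H,w \right)} = 3 w H = 3 H w$)
$z = 4$ ($z = - \frac{3 - 15}{3} = \left(- \frac{1}{3}\right) \left(-12\right) = 4$)
$r{\left(K,Y \right)} = 84$ ($r{\left(K,Y \right)} = 21 \cdot 4 = 84$)
$109832 - r{\left(\left(-124 + o\right) + X{\left(10,8 \right)},244 \right)} = 109832 - 84 = 109748$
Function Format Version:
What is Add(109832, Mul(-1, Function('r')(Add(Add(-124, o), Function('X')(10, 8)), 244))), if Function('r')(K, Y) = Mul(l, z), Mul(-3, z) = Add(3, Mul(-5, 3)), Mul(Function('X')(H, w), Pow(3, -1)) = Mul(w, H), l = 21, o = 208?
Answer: 109748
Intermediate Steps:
Function('X')(H, w) = Mul(3, H, w) (Function('X')(H, w) = Mul(3, Mul(w, H)) = Mul(3, Mul(H, w)) = Mul(3, H, w))
z = 4 (z = Mul(Rational(-1, 3), Add(3, Mul(-5, 3))) = Mul(Rational(-1, 3), Add(3, -15)) = Mul(Rational(-1, 3), -12) = 4)
Function('r')(K, Y) = 84 (Function('r')(K, Y) = Mul(21, 4) = 84)
Add(109832, Mul(-1, Function('r')(Add(Add(-124, o), Function('X')(10, 8)), 244))) = Add(109832, Mul(-1, 84)) = Add(109832, -84) = 109748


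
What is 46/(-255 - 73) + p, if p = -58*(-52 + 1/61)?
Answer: 30161149/10004 ≈ 3014.9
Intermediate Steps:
p = 183918/61 (p = -58*(-52 + 1/61) = -58*(-3171/61) = 183918/61 ≈ 3015.1)
46/(-255 - 73) + p = 46/(-255 - 73) + 183918/61 = 46/(-328) + 183918/61 = 46*(-1/328) + 183918/61 = -23/164 + 183918/61 = 30161149/10004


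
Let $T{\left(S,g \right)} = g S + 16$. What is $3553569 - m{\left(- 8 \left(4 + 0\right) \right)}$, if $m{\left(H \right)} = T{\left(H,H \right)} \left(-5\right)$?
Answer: $3558769$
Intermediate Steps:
$T{\left(S,g \right)} = 16 + S g$ ($T{\left(S,g \right)} = S g + 16 = 16 + S g$)
$m{\left(H \right)} = -80 - 5 H^{2}$ ($m{\left(H \right)} = \left(16 + H H\right) \left(-5\right) = \left(16 + H^{2}\right) \left(-5\right) = -80 - 5 H^{2}$)
$3553569 - m{\left(- 8 \left(4 + 0\right) \right)} = 3553569 - \left(-80 - 5 \left(- 8 \left(4 + 0\right)\right)^{2}\right) = 3553569 - \left(-80 - 5 \left(\left(-8\right) 4\right)^{2}\right) = 3553569 - \left(-80 - 5 \left(-32\right)^{2}\right) = 3553569 - \left(-80 - 5120\right) = 3553569 - -5200 = 3553569 + 5200 = 3558769$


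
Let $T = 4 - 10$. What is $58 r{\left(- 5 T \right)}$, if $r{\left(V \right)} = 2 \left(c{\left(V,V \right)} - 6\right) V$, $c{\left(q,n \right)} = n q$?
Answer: $3111120$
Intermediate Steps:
$T = -6$ ($T = 4 - 10 = -6$)
$r{\left(V \right)} = V \left(-12 + 2 V^{2}\right)$ ($r{\left(V \right)} = 2 \left(V V - 6\right) V = 2 \left(V^{2} - 6\right) V = 2 \left(-6 + V^{2}\right) V = \left(-12 + 2 V^{2}\right) V = V \left(-12 + 2 V^{2}\right)$)
$58 r{\left(- 5 T \right)} = 58 \cdot 2 \left(\left(-5\right) \left(-6\right)\right) \left(-6 + \left(\left(-5\right) \left(-6\right)\right)^{2}\right) = 58 \cdot 2 \cdot 30 \left(-6 + 30^{2}\right) = 58 \cdot 2 \cdot 30 \left(-6 + 900\right) = 58 \cdot 2 \cdot 30 \cdot 894 = 58 \cdot 53640 = 3111120$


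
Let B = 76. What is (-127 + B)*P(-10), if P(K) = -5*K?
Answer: -2550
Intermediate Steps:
(-127 + B)*P(-10) = (-127 + 76)*(-5*(-10)) = -51*50 = -2550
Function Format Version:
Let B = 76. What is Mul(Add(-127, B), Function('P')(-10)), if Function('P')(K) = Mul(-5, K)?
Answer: -2550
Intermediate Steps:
Mul(Add(-127, B), Function('P')(-10)) = Mul(Add(-127, 76), Mul(-5, -10)) = Mul(-51, 50) = -2550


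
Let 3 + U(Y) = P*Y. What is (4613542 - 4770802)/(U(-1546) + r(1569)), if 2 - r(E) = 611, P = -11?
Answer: -78630/8197 ≈ -9.5925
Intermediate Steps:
r(E) = -609 (r(E) = 2 - 1*611 = 2 - 611 = -609)
U(Y) = -3 - 11*Y
(4613542 - 4770802)/(U(-1546) + r(1569)) = (4613542 - 4770802)/((-3 - 11*(-1546)) - 609) = -157260/((-3 + 17006) - 609) = -157260/(17003 - 609) = -157260/16394 = -157260*1/16394 = -78630/8197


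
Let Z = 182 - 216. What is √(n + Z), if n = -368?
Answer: I*√402 ≈ 20.05*I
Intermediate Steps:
Z = -34
√(n + Z) = √(-368 - 34) = √(-402) = I*√402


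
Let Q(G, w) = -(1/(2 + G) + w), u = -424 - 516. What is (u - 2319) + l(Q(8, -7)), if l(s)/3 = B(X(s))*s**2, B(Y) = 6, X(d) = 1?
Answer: -120101/50 ≈ -2402.0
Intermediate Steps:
u = -940
Q(G, w) = -w - 1/(2 + G) (Q(G, w) = -(w + 1/(2 + G)) = -w - 1/(2 + G))
l(s) = 18*s**2 (l(s) = 3*(6*s**2) = 18*s**2)
(u - 2319) + l(Q(8, -7)) = (-940 - 2319) + 18*((-1 - 2*(-7) - 1*8*(-7))/(2 + 8))**2 = -3259 + 18*((-1 + 14 + 56)/10)**2 = -3259 + 18*((1/10)*69)**2 = -3259 + 18*(69/10)**2 = -3259 + 18*(4761/100) = -3259 + 42849/50 = -120101/50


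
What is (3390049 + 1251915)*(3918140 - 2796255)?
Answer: 5207749782140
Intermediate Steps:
(3390049 + 1251915)*(3918140 - 2796255) = 4641964*1121885 = 5207749782140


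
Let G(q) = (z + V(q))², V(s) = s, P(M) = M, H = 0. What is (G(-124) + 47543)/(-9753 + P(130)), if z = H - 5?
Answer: -64184/9623 ≈ -6.6699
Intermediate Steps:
z = -5 (z = 0 - 5 = -5)
G(q) = (-5 + q)²
(G(-124) + 47543)/(-9753 + P(130)) = ((-5 - 124)² + 47543)/(-9753 + 130) = ((-129)² + 47543)/(-9623) = (16641 + 47543)*(-1/9623) = 64184*(-1/9623) = -64184/9623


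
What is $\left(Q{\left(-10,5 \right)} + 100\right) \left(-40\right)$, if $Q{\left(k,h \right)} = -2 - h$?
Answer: $-3720$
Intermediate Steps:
$\left(Q{\left(-10,5 \right)} + 100\right) \left(-40\right) = \left(\left(-2 - 5\right) + 100\right) \left(-40\right) = \left(-7 + 100\right) \left(-40\right) = 93 \left(-40\right) = -3720$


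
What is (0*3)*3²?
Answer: 0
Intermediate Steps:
(0*3)*3² = 0*9 = 0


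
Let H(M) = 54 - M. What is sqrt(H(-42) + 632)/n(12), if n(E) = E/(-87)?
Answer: -29*sqrt(182)/2 ≈ -195.62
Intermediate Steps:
n(E) = -E/87 (n(E) = E*(-1/87) = -E/87)
sqrt(H(-42) + 632)/n(12) = sqrt((54 - 1*(-42)) + 632)/((-1/87*12)) = sqrt((54 + 42) + 632)/(-4/29) = sqrt(96 + 632)*(-29/4) = sqrt(728)*(-29/4) = (2*sqrt(182))*(-29/4) = -29*sqrt(182)/2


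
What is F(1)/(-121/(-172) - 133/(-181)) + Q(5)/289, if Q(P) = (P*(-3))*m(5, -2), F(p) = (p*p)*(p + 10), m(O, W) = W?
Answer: 100311938/12940553 ≈ 7.7517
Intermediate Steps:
F(p) = p**2*(10 + p)
Q(P) = 6*P (Q(P) = (P*(-3))*(-2) = -3*P*(-2) = 6*P)
F(1)/(-121/(-172) - 133/(-181)) + Q(5)/289 = (1**2*(10 + 1))/(-121/(-172) - 133/(-181)) + (6*5)/289 = (1*11)/(-121*(-1/172) - 133*(-1/181)) + 30*(1/289) = 11/(121/172 + 133/181) + 30/289 = 11/(44777/31132) + 30/289 = 11*(31132/44777) + 30/289 = 342452/44777 + 30/289 = 100311938/12940553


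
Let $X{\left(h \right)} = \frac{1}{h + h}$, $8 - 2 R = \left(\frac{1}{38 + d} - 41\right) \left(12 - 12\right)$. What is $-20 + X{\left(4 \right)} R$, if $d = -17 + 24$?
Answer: $- \frac{39}{2} \approx -19.5$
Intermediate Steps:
$d = 7$
$R = 4$ ($R = 4 - \frac{\left(\frac{1}{38 + 7} - 41\right) \left(12 - 12\right)}{2} = 4 - \frac{\left(\frac{1}{45} - 41\right) 0}{2} = 4 - \frac{\left(- \frac{1844}{45}\right) 0}{2} = 4 - 0 = 4 + 0 = 4$)
$X{\left(h \right)} = \frac{1}{2 h}$
$-20 + X{\left(4 \right)} R = -20 + \frac{1}{2 \cdot 4} \cdot 4 = -20 + \frac{1}{2} \cdot \frac{1}{4} \cdot 4 = -20 + \frac{1}{8} \cdot 4 = -20 + \frac{1}{2} = - \frac{39}{2}$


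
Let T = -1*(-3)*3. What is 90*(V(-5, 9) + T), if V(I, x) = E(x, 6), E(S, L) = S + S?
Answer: 2430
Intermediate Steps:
E(S, L) = 2*S
V(I, x) = 2*x
T = 9 (T = 3*3 = 9)
90*(V(-5, 9) + T) = 90*(2*9 + 9) = 90*(18 + 9) = 90*27 = 2430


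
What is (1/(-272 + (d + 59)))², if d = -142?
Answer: 1/126025 ≈ 7.9349e-6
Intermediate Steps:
(1/(-272 + (d + 59)))² = (1/(-272 + (-142 + 59)))² = (1/(-272 - 83))² = (1/(-355))² = (-1/355)² = 1/126025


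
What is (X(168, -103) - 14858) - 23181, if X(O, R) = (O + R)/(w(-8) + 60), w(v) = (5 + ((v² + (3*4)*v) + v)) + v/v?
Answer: -76073/2 ≈ -38037.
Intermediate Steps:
w(v) = 6 + v² + 13*v (w(v) = (5 + ((v² + 12*v) + v)) + 1 = (5 + (v² + 13*v)) + 1 = (5 + v² + 13*v) + 1 = 6 + v² + 13*v)
X(O, R) = O/26 + R/26 (X(O, R) = (O + R)/((6 + (-8)² + 13*(-8)) + 60) = (O + R)/((6 + 64 - 104) + 60) = (O + R)/(-34 + 60) = (O + R)/26 = (O + R)*(1/26) = O/26 + R/26)
(X(168, -103) - 14858) - 23181 = (((1/26)*168 + (1/26)*(-103)) - 14858) - 23181 = ((84/13 - 103/26) - 14858) - 23181 = (5/2 - 14858) - 23181 = -29711/2 - 23181 = -76073/2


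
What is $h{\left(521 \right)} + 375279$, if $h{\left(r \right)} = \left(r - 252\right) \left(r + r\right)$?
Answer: $655577$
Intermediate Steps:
$h{\left(r \right)} = 2 r \left(-252 + r\right)$ ($h{\left(r \right)} = \left(-252 + r\right) 2 r = 2 r \left(-252 + r\right)$)
$h{\left(521 \right)} + 375279 = 2 \cdot 521 \left(-252 + 521\right) + 375279 = 2 \cdot 521 \cdot 269 + 375279 = 280298 + 375279 = 655577$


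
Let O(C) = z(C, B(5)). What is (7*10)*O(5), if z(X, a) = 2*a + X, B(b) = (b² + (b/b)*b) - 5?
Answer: 3850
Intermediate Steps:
B(b) = -5 + b + b² (B(b) = (b² + 1*b) - 5 = (b² + b) - 5 = (b + b²) - 5 = -5 + b + b²)
z(X, a) = X + 2*a
O(C) = 50 + C (O(C) = C + 2*(-5 + 5 + 5²) = C + 2*(-5 + 5 + 25) = C + 2*25 = C + 50 = 50 + C)
(7*10)*O(5) = (7*10)*(50 + 5) = 70*55 = 3850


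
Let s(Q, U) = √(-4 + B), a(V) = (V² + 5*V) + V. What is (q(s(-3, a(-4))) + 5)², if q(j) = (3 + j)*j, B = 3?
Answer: 7 + 24*I ≈ 7.0 + 24.0*I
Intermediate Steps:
a(V) = V² + 6*V
s(Q, U) = I (s(Q, U) = √(-4 + 3) = √(-1) = I)
q(j) = j*(3 + j)
(q(s(-3, a(-4))) + 5)² = (I*(3 + I) + 5)² = (5 + I*(3 + I))²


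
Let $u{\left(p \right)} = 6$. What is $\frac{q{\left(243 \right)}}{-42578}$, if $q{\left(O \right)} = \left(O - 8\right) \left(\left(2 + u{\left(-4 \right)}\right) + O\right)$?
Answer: $- \frac{58985}{42578} \approx -1.3853$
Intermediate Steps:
$q{\left(O \right)} = \left(-8 + O\right) \left(8 + O\right)$ ($q{\left(O \right)} = \left(O - 8\right) \left(\left(2 + 6\right) + O\right) = \left(-8 + O\right) \left(8 + O\right)$)
$\frac{q{\left(243 \right)}}{-42578} = \frac{-64 + 243^{2}}{-42578} = \left(-64 + 59049\right) \left(- \frac{1}{42578}\right) = 58985 \left(- \frac{1}{42578}\right) = - \frac{58985}{42578}$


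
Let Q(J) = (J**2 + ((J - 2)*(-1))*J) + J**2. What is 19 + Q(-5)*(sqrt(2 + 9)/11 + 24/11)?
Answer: 569/11 + 15*sqrt(11)/11 ≈ 56.250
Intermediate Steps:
Q(J) = 2*J**2 + J*(2 - J) (Q(J) = (J**2 + ((-2 + J)*(-1))*J) + J**2 = (J**2 + (2 - J)*J) + J**2 = (J**2 + J*(2 - J)) + J**2 = 2*J**2 + J*(2 - J))
19 + Q(-5)*(sqrt(2 + 9)/11 + 24/11) = 19 + (-5*(2 - 5))*(sqrt(2 + 9)/11 + 24/11) = 19 + (-5*(-3))*(sqrt(11)*(1/11) + 24*(1/11)) = 19 + 15*(sqrt(11)/11 + 24/11) = 19 + 15*(24/11 + sqrt(11)/11) = 19 + (360/11 + 15*sqrt(11)/11) = 569/11 + 15*sqrt(11)/11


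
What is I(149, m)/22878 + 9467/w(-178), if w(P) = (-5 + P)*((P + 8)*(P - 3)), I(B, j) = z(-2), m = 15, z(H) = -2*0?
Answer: -9467/5630910 ≈ -0.0016813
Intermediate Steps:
z(H) = 0
I(B, j) = 0
w(P) = (-5 + P)*(-3 + P)*(8 + P) (w(P) = (-5 + P)*((8 + P)*(-3 + P)) = (-5 + P)*((-3 + P)*(8 + P)) = (-5 + P)*(-3 + P)*(8 + P))
I(149, m)/22878 + 9467/w(-178) = 0/22878 + 9467/(120 + (-178)**3 - 49*(-178)) = 0*(1/22878) + 9467/(120 - 5639752 + 8722) = 0 + 9467/(-5630910) = 0 + 9467*(-1/5630910) = 0 - 9467/5630910 = -9467/5630910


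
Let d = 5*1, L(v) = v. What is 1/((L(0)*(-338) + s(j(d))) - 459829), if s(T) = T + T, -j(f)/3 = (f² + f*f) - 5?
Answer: -1/460099 ≈ -2.1734e-6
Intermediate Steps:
d = 5
j(f) = 15 - 6*f² (j(f) = -3*((f² + f*f) - 5) = -3*((f² + f²) - 5) = -3*(2*f² - 5) = -3*(-5 + 2*f²) = 15 - 6*f²)
s(T) = 2*T
1/((L(0)*(-338) + s(j(d))) - 459829) = 1/((0*(-338) + 2*(15 - 6*5²)) - 459829) = 1/((0 + 2*(15 - 6*25)) - 459829) = 1/((0 + 2*(15 - 150)) - 459829) = 1/((0 + 2*(-135)) - 459829) = 1/((0 - 270) - 459829) = 1/(-270 - 459829) = 1/(-460099) = -1/460099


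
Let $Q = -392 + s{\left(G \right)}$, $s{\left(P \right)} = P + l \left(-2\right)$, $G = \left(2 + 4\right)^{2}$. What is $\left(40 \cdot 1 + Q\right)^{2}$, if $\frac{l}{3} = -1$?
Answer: $96100$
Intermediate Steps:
$l = -3$ ($l = 3 \left(-1\right) = -3$)
$G = 36$ ($G = 6^{2} = 36$)
$s{\left(P \right)} = 6 + P$ ($s{\left(P \right)} = P - -6 = P + 6 = 6 + P$)
$Q = -350$ ($Q = -392 + \left(6 + 36\right) = -392 + 42 = -350$)
$\left(40 \cdot 1 + Q\right)^{2} = \left(40 \cdot 1 - 350\right)^{2} = \left(40 - 350\right)^{2} = \left(-310\right)^{2} = 96100$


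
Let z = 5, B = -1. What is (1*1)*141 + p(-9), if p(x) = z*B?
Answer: 136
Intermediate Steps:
p(x) = -5 (p(x) = 5*(-1) = -5)
(1*1)*141 + p(-9) = (1*1)*141 - 5 = 1*141 - 5 = 141 - 5 = 136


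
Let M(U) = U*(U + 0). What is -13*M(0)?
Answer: 0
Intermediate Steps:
M(U) = U² (M(U) = U*U = U²)
-13*M(0) = -13*0² = -13*0 = 0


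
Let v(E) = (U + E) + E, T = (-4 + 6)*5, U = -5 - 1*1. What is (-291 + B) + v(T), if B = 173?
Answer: -104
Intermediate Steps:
U = -6 (U = -5 - 1 = -6)
T = 10 (T = 2*5 = 10)
v(E) = -6 + 2*E (v(E) = (-6 + E) + E = -6 + 2*E)
(-291 + B) + v(T) = (-291 + 173) + (-6 + 2*10) = -118 + (-6 + 20) = -118 + 14 = -104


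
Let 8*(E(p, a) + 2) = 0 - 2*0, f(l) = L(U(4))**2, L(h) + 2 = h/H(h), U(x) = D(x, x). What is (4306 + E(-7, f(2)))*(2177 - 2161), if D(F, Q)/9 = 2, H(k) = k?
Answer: 68864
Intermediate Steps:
D(F, Q) = 18 (D(F, Q) = 9*2 = 18)
U(x) = 18
L(h) = -1 (L(h) = -2 + h/h = -2 + 1 = -1)
f(l) = 1 (f(l) = (-1)**2 = 1)
E(p, a) = -2 (E(p, a) = -2 + (0 - 2*0)/8 = -2 + (0 + 0)/8 = -2 + (1/8)*0 = -2 + 0 = -2)
(4306 + E(-7, f(2)))*(2177 - 2161) = (4306 - 2)*(2177 - 2161) = 4304*16 = 68864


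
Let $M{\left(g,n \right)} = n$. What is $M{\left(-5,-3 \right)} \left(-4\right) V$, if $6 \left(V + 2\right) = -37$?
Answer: $-98$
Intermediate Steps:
$V = - \frac{49}{6}$ ($V = -2 + \frac{1}{6} \left(-37\right) = -2 - \frac{37}{6} = - \frac{49}{6} \approx -8.1667$)
$M{\left(-5,-3 \right)} \left(-4\right) V = \left(-3\right) \left(-4\right) \left(- \frac{49}{6}\right) = 12 \left(- \frac{49}{6}\right) = -98$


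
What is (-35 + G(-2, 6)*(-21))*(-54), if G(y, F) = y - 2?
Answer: -2646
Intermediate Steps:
G(y, F) = -2 + y
(-35 + G(-2, 6)*(-21))*(-54) = (-35 + (-2 - 2)*(-21))*(-54) = (-35 - 4*(-21))*(-54) = (-35 + 84)*(-54) = 49*(-54) = -2646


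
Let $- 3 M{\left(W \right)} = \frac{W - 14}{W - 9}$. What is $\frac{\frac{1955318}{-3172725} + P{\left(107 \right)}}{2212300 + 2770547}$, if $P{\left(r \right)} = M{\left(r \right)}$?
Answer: $- \frac{289975639}{1549301918311350} \approx -1.8717 \cdot 10^{-7}$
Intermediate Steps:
$M{\left(W \right)} = - \frac{-14 + W}{3 \left(-9 + W\right)}$ ($M{\left(W \right)} = - \frac{\left(W - 14\right) \frac{1}{W - 9}}{3} = - \frac{\left(-14 + W\right) \frac{1}{-9 + W}}{3} = - \frac{\frac{1}{-9 + W} \left(-14 + W\right)}{3} = - \frac{-14 + W}{3 \left(-9 + W\right)}$)
$P{\left(r \right)} = \frac{14 - r}{3 \left(-9 + r\right)}$
$\frac{\frac{1955318}{-3172725} + P{\left(107 \right)}}{2212300 + 2770547} = \frac{\frac{1955318}{-3172725} + \frac{14 - 107}{3 \left(-9 + 107\right)}}{2212300 + 2770547} = \frac{1955318 \left(- \frac{1}{3172725}\right) + \frac{14 - 107}{3 \cdot 98}}{4982847} = \left(- \frac{1955318}{3172725} + \frac{1}{3} \cdot \frac{1}{98} \left(-93\right)\right) \frac{1}{4982847} = \left(- \frac{1955318}{3172725} - \frac{31}{98}\right) \frac{1}{4982847} = \left(- \frac{289975639}{310927050}\right) \frac{1}{4982847} = - \frac{289975639}{1549301918311350}$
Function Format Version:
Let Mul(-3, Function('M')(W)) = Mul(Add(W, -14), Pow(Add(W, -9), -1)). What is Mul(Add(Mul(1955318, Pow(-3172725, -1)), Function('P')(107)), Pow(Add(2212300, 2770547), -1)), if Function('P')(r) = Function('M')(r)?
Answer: Rational(-289975639, 1549301918311350) ≈ -1.8717e-7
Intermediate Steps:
Function('M')(W) = Mul(Rational(-1, 3), Pow(Add(-9, W), -1), Add(-14, W)) (Function('M')(W) = Mul(Rational(-1, 3), Mul(Add(W, -14), Pow(Add(W, -9), -1))) = Mul(Rational(-1, 3), Mul(Add(-14, W), Pow(Add(-9, W), -1))) = Mul(Rational(-1, 3), Mul(Pow(Add(-9, W), -1), Add(-14, W))) = Mul(Rational(-1, 3), Pow(Add(-9, W), -1), Add(-14, W)))
Function('P')(r) = Mul(Rational(1, 3), Pow(Add(-9, r), -1), Add(14, Mul(-1, r)))
Mul(Add(Mul(1955318, Pow(-3172725, -1)), Function('P')(107)), Pow(Add(2212300, 2770547), -1)) = Mul(Add(Mul(1955318, Pow(-3172725, -1)), Mul(Rational(1, 3), Pow(Add(-9, 107), -1), Add(14, Mul(-1, 107)))), Pow(Add(2212300, 2770547), -1)) = Mul(Add(Mul(1955318, Rational(-1, 3172725)), Mul(Rational(1, 3), Pow(98, -1), Add(14, -107))), Pow(4982847, -1)) = Mul(Add(Rational(-1955318, 3172725), Mul(Rational(1, 3), Rational(1, 98), -93)), Rational(1, 4982847)) = Mul(Add(Rational(-1955318, 3172725), Rational(-31, 98)), Rational(1, 4982847)) = Mul(Rational(-289975639, 310927050), Rational(1, 4982847)) = Rational(-289975639, 1549301918311350)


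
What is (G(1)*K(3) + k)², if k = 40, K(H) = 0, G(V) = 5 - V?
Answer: 1600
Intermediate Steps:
(G(1)*K(3) + k)² = ((5 - 1*1)*0 + 40)² = ((5 - 1)*0 + 40)² = (4*0 + 40)² = (0 + 40)² = 40² = 1600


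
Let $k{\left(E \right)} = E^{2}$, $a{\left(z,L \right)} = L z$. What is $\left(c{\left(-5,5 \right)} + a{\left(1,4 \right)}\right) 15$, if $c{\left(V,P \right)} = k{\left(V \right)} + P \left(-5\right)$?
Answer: $60$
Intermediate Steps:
$c{\left(V,P \right)} = V^{2} - 5 P$ ($c{\left(V,P \right)} = V^{2} + P \left(-5\right) = V^{2} - 5 P$)
$\left(c{\left(-5,5 \right)} + a{\left(1,4 \right)}\right) 15 = \left(\left(\left(-5\right)^{2} - 25\right) + 4 \cdot 1\right) 15 = \left(\left(25 - 25\right) + 4\right) 15 = \left(0 + 4\right) 15 = 4 \cdot 15 = 60$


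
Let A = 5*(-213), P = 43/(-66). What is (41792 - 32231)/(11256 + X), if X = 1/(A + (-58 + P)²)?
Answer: 32971111687/38816321204 ≈ 0.84941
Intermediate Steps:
P = -43/66 (P = 43*(-1/66) = -43/66 ≈ -0.65152)
A = -1065
X = 4356/10345501 (X = 1/(-1065 + (-58 - 43/66)²) = 1/(-1065 + (-3871/66)²) = 1/(-1065 + 14984641/4356) = 1/(10345501/4356) = 4356/10345501 ≈ 0.00042105)
(41792 - 32231)/(11256 + X) = (41792 - 32231)/(11256 + 4356/10345501) = 9561/(116448963612/10345501) = 9561*(10345501/116448963612) = 32971111687/38816321204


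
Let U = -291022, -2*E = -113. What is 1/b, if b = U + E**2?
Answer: -4/1151319 ≈ -3.4743e-6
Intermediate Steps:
E = 113/2 (E = -1/2*(-113) = 113/2 ≈ 56.500)
b = -1151319/4 (b = -291022 + (113/2)**2 = -291022 + 12769/4 = -1151319/4 ≈ -2.8783e+5)
1/b = 1/(-1151319/4) = -4/1151319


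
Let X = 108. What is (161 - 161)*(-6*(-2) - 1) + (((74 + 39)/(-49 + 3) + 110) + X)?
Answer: 9915/46 ≈ 215.54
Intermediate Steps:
(161 - 161)*(-6*(-2) - 1) + (((74 + 39)/(-49 + 3) + 110) + X) = (161 - 161)*(-6*(-2) - 1) + (((74 + 39)/(-49 + 3) + 110) + 108) = 0*(12 - 1) + ((113/(-46) + 110) + 108) = 0*11 + ((113*(-1/46) + 110) + 108) = 0 + ((-113/46 + 110) + 108) = 0 + (4947/46 + 108) = 0 + 9915/46 = 9915/46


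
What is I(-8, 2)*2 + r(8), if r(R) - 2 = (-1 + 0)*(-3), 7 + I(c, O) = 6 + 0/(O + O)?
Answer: 3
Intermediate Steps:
I(c, O) = -1 (I(c, O) = -7 + (6 + 0/(O + O)) = -7 + (6 + 0/((2*O))) = -7 + (6 + 0*(1/(2*O))) = -7 + (6 + 0) = -7 + 6 = -1)
r(R) = 5 (r(R) = 2 + (-1 + 0)*(-3) = 2 - 1*(-3) = 2 + 3 = 5)
I(-8, 2)*2 + r(8) = -1*2 + 5 = -2 + 5 = 3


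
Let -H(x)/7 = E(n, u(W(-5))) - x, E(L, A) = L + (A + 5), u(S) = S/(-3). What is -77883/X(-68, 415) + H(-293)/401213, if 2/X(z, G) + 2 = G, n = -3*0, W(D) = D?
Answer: -38715865718467/2407278 ≈ -1.6083e+7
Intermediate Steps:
u(S) = -S/3 (u(S) = S*(-⅓) = -S/3)
n = 0
X(z, G) = 2/(-2 + G)
E(L, A) = 5 + A + L (E(L, A) = L + (5 + A) = 5 + A + L)
H(x) = -140/3 + 7*x (H(x) = -7*((5 - ⅓*(-5) + 0) - x) = -7*((5 + 5/3 + 0) - x) = -7*(20/3 - x) = -140/3 + 7*x)
-77883/X(-68, 415) + H(-293)/401213 = -77883/(2/(-2 + 415)) + (-140/3 + 7*(-293))/401213 = -77883/(2/413) + (-140/3 - 2051)*(1/401213) = -77883/(2*(1/413)) - 6293/3*1/401213 = -77883/2/413 - 6293/1203639 = -77883*413/2 - 6293/1203639 = -32165679/2 - 6293/1203639 = -38715865718467/2407278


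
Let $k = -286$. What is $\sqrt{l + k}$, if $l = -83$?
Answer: $3 i \sqrt{41} \approx 19.209 i$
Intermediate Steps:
$\sqrt{l + k} = \sqrt{-83 - 286} = \sqrt{-369} = 3 i \sqrt{41}$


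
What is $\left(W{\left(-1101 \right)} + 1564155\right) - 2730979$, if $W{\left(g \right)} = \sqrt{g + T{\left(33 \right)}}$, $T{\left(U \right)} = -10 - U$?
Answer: $-1166824 + 2 i \sqrt{286} \approx -1.1668 \cdot 10^{6} + 33.823 i$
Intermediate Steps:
$W{\left(g \right)} = \sqrt{-43 + g}$ ($W{\left(g \right)} = \sqrt{g - 43} = \sqrt{-43 + g}$)
$\left(W{\left(-1101 \right)} + 1564155\right) - 2730979 = \left(\sqrt{-43 - 1101} + 1564155\right) - 2730979 = \left(\sqrt{-1144} + 1564155\right) - 2730979 = \left(2 i \sqrt{286} + 1564155\right) - 2730979 = \left(1564155 + 2 i \sqrt{286}\right) - 2730979 = -1166824 + 2 i \sqrt{286}$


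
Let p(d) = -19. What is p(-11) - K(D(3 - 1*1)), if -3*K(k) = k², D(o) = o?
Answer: -53/3 ≈ -17.667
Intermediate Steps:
K(k) = -k²/3
p(-11) - K(D(3 - 1*1)) = -19 - (-1)*(3 - 1*1)²/3 = -19 - (-1)*(3 - 1)²/3 = -19 - (-1)*2²/3 = -19 - (-1)*4/3 = -19 - 1*(-4/3) = -19 + 4/3 = -53/3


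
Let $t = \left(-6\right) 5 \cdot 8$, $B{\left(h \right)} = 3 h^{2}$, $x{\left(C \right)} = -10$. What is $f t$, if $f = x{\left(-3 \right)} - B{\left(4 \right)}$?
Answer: $13920$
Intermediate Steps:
$t = -240$ ($t = \left(-30\right) 8 = -240$)
$f = -58$ ($f = -10 - 3 \cdot 4^{2} = -10 - 3 \cdot 16 = -10 - 48 = -58$)
$f t = \left(-58\right) \left(-240\right) = 13920$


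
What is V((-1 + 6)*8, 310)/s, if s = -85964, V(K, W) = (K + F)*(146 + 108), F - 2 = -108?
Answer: 4191/21491 ≈ 0.19501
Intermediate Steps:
F = -106 (F = 2 - 108 = -106)
V(K, W) = -26924 + 254*K (V(K, W) = (K - 106)*(146 + 108) = (-106 + K)*254 = -26924 + 254*K)
V((-1 + 6)*8, 310)/s = (-26924 + 254*((-1 + 6)*8))/(-85964) = (-26924 + 254*(5*8))*(-1/85964) = (-26924 + 254*40)*(-1/85964) = (-26924 + 10160)*(-1/85964) = -16764*(-1/85964) = 4191/21491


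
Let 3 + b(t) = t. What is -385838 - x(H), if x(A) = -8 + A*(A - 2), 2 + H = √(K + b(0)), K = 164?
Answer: -385999 + 6*√161 ≈ -3.8592e+5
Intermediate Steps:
b(t) = -3 + t
H = -2 + √161 (H = -2 + √(164 + (-3 + 0)) = -2 + √(164 - 3) = -2 + √161 ≈ 10.689)
x(A) = -8 + A*(-2 + A)
-385838 - x(H) = -385838 - (-8 + (-2 + √161)² - 2*(-2 + √161)) = -385838 - (-8 + (-2 + √161)² + (4 - 2*√161)) = -385838 - (-4 + (-2 + √161)² - 2*√161) = -385838 + (4 - (-2 + √161)² + 2*√161) = -385834 - (-2 + √161)² + 2*√161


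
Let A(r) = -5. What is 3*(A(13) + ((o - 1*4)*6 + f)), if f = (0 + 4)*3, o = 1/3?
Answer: -45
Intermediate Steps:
o = ⅓ ≈ 0.33333
f = 12 (f = 4*3 = 12)
3*(A(13) + ((o - 1*4)*6 + f)) = 3*(-5 + ((⅓ - 1*4)*6 + 12)) = 3*(-5 + ((⅓ - 4)*6 + 12)) = 3*(-5 + (-11/3*6 + 12)) = 3*(-5 + (-22 + 12)) = 3*(-5 - 10) = 3*(-15) = -45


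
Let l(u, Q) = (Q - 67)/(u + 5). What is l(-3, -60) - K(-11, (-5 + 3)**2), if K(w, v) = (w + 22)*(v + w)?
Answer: 27/2 ≈ 13.500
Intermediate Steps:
K(w, v) = (22 + w)*(v + w)
l(u, Q) = (-67 + Q)/(5 + u)
l(-3, -60) - K(-11, (-5 + 3)**2) = (-67 - 60)/(5 - 3) - ((-11)**2 + 22*(-5 + 3)**2 + 22*(-11) + (-5 + 3)**2*(-11)) = -127/2 - (121 + 22*(-2)**2 - 242 + (-2)**2*(-11)) = (1/2)*(-127) - (121 + 22*4 - 242 + 4*(-11)) = -127/2 - (121 + 88 - 242 - 44) = -127/2 - 1*(-77) = -127/2 + 77 = 27/2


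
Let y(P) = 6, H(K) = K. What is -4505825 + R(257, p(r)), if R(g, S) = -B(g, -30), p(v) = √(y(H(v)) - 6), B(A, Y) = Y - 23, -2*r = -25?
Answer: -4505772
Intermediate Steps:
r = 25/2 (r = -½*(-25) = 25/2 ≈ 12.500)
B(A, Y) = -23 + Y
p(v) = 0 (p(v) = √(6 - 6) = √0 = 0)
R(g, S) = 53 (R(g, S) = -(-23 - 30) = -1*(-53) = 53)
-4505825 + R(257, p(r)) = -4505825 + 53 = -4505772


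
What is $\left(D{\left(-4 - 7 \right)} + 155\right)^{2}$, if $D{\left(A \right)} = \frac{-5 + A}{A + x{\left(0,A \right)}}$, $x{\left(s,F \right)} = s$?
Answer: $\frac{2961841}{121} \approx 24478.0$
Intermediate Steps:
$D{\left(A \right)} = \frac{-5 + A}{A}$ ($D{\left(A \right)} = \frac{-5 + A}{A + 0} = \frac{-5 + A}{A}$)
$\left(D{\left(-4 - 7 \right)} + 155\right)^{2} = \left(\frac{-5 - 11}{-4 - 7} + 155\right)^{2} = \left(\frac{-5 - 11}{-11} + 155\right)^{2} = \left(\left(- \frac{1}{11}\right) \left(-16\right) + 155\right)^{2} = \left(\frac{16}{11} + 155\right)^{2} = \left(\frac{1721}{11}\right)^{2} = \frac{2961841}{121}$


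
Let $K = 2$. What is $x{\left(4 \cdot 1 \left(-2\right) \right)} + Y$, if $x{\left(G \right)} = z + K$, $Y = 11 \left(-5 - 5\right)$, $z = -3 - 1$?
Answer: $-112$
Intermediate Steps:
$z = -4$
$Y = -110$ ($Y = 11 \left(-10\right) = -110$)
$x{\left(G \right)} = -2$ ($x{\left(G \right)} = -4 + 2 = -2$)
$x{\left(4 \cdot 1 \left(-2\right) \right)} + Y = -2 - 110 = -112$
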